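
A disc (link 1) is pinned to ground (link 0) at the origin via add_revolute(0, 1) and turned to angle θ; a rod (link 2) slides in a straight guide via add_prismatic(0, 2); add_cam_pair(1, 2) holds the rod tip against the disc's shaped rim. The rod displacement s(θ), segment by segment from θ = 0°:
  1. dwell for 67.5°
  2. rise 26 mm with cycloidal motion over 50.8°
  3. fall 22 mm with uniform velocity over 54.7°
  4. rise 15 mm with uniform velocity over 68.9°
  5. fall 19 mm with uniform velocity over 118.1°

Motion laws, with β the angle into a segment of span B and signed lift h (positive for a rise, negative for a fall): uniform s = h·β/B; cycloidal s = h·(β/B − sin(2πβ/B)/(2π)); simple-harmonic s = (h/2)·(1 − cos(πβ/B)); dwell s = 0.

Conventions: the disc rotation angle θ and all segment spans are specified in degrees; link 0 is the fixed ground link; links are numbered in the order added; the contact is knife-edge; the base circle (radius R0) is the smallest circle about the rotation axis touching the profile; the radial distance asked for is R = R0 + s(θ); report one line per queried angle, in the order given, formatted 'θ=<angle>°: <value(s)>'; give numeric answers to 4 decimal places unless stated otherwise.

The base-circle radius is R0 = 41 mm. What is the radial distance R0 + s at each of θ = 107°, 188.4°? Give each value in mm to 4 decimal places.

segment 1 (0° to 67.5°, dwell): s unchanged at 0.0000
θ = 107° falls in segment 2 (67.5° to 118.3°, cycloidal, h = 26): β = 107 − 67.5 = 39.5°, B = 50.8°; Δs = 26·(0.7776 − sin(2π·0.7776)/(2π)) = 24.2927; s = 0.0000 + 24.2927 = 24.2927
segment 2 (67.5° to 118.3°, cycloidal, h = 26) is passed completely: s = 0.0000 + (26) = 26.0000
segment 3 (118.3° to 173°, uniform, h = -22) is passed completely: s = 26.0000 + (-22) = 4.0000
θ = 188.4° falls in segment 4 (173° to 241.9°, uniform, h = 15): β = 188.4 − 173 = 15.4°, B = 68.9°; Δs = 15·15.4/68.9 = 3.3527; s = 4.0000 + 3.3527 = 7.3527
θ=107°: R = R0 + s = 41 + 24.2927 = 65.2927
θ=188.4°: R = R0 + s = 41 + 7.3527 = 48.3527

θ=107°: 65.2927
θ=188.4°: 48.3527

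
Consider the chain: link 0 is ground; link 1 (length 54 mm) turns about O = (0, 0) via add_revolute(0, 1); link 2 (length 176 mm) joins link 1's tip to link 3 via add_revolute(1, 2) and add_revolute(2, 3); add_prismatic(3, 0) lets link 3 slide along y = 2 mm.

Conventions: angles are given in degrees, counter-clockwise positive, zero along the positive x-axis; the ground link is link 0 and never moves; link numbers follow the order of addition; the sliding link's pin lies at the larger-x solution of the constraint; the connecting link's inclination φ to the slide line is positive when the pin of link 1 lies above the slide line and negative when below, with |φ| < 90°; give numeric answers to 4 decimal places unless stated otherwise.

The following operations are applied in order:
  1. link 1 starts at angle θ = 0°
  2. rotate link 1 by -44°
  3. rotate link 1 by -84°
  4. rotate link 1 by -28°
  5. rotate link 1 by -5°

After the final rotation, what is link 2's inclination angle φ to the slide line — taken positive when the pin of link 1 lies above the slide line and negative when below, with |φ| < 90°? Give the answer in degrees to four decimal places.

geometry: r = 54 mm, L = 176 mm, e = 2 mm; θ starts at 0°
rotate link 1 by -44°: θ ← 0° -44° = -44°
rotate link 1 by -84°: θ ← -44° -84° = -128°
rotate link 1 by -28°: θ ← -128° -28° = -156°
rotate link 1 by -5°: θ ← -156° -5° = -161°
h = r sin θ − e = -17.580680 − 2 = -19.580680
sin φ = h / L = -19.580680 / 176 = -0.11125387
φ = arcsin(-0.11125387) = -6.387600°

-6.3876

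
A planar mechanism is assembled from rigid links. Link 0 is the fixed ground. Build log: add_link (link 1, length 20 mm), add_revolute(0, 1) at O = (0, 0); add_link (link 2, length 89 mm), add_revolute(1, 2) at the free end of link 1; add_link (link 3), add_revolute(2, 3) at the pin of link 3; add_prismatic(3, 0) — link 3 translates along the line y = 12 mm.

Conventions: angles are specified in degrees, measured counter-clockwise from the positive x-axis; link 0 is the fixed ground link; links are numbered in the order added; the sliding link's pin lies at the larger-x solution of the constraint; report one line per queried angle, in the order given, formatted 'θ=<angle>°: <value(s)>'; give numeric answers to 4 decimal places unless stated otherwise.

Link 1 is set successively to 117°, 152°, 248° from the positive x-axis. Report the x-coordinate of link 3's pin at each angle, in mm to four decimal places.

geometry: r = 20 mm, L = 89 mm, e = 12 mm
θ=117°: crank pin P = (r cos θ, r sin θ) = (-9.079810, 17.820130)
θ=117°: h = r sin θ − e = 17.820130 − 12 = 5.820130
θ=117°: x = r cos θ + √(L² − h²) = -9.079810 + 88.809493 = 79.729683
θ=152°: crank pin P = (r cos θ, r sin θ) = (-17.658952, 9.389431)
θ=152°: h = r sin θ − e = 9.389431 − 12 = -2.610569
θ=152°: x = r cos θ + √(L² − h²) = -17.658952 + 88.961705 = 71.302753
θ=248°: crank pin P = (r cos θ, r sin θ) = (-7.492132, -18.543677)
θ=248°: h = r sin θ − e = -18.543677 − 12 = -30.543677
θ=248°: x = r cos θ + √(L² − h²) = -7.492132 + 83.594759 = 76.102627

θ=117°: 79.7297
θ=152°: 71.3028
θ=248°: 76.1026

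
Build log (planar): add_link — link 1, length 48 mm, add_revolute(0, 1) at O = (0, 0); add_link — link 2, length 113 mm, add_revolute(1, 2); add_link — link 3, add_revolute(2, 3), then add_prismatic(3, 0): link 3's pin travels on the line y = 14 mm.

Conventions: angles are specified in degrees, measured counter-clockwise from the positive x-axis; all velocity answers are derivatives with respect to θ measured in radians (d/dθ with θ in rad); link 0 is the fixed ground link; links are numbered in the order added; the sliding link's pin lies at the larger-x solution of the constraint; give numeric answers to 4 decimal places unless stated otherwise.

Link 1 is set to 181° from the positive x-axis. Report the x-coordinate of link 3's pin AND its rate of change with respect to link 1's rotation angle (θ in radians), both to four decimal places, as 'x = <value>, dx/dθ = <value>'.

geometry: r = 48 mm, L = 113 mm, e = 14 mm
crank pin P = (r cos θ, r sin θ) = (-47.992689, -0.837716)
h = r sin θ − e = -0.837716 − 14 = -14.837716
x = r cos θ + √(L² − h²) = -47.992689 + 112.021615 = 64.028926
dx/dθ = −r sin θ − h·r cos θ/√(L² − h²) (θ in radians; h = -14.837716) = -5.519110

x = 64.0289, dx/dθ = -5.5191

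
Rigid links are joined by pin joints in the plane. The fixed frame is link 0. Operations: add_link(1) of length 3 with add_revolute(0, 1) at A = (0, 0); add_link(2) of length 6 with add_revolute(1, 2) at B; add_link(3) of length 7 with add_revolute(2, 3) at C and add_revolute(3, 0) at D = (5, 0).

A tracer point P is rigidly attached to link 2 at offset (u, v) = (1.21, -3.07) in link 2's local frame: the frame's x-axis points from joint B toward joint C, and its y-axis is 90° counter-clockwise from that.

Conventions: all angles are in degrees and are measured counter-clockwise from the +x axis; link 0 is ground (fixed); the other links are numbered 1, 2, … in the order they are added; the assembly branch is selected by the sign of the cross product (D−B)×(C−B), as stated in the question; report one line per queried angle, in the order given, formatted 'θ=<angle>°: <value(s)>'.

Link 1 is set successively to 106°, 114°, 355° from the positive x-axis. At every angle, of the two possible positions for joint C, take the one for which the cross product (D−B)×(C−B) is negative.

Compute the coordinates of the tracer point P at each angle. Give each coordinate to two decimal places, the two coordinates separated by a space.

A=(0,0), D=(5.00,0)
θ=106°: B = A + 3.00·(cos106°, sin106°) = (-0.8269, 2.8838)
θ=106°: |BD| = 6.5015
θ=106°: circle(B,6.00) ∩ circle(D,7.00): a=2.2510, h=5.5618
θ=106°:   candidates: C₊=(3.6575,6.8701) cross=36.160; C₋=(-1.2765,-3.0993) cross=-36.160
θ=106°:   branch - wants cross < 0 → take C=(-1.2765,-3.0993) (cross=-36.160)
θ=106°: ex = (C−B)/|BC| = (-0.0749,-0.9972); ey = (0.9972,-0.0749)
θ=106°: P = B + 1.21·ex + -3.07·ey = (-3.9789,1.9072)
θ=114°: B = A + 3.00·(cos114°, sin114°) = (-1.2202, 2.7406)
θ=114°: |BD| = 6.7972
θ=114°: circle(B,6.00) ∩ circle(D,7.00): a=2.4423, h=5.4804
θ=114°:   candidates: C₊=(3.2245,6.7711) cross=37.252; C₋=(-1.1949,-3.2593) cross=-37.252
θ=114°:   branch - wants cross < 0 → take C=(-1.1949,-3.2593) (cross=-37.252)
θ=114°: ex = (C−B)/|BC| = (0.0042,-1.0000); ey = (1.0000,0.0042)
θ=114°: P = B + 1.21·ex + -3.07·ey = (-4.2851,1.5177)
θ=355°: B = A + 3.00·(cos355°, sin355°) = (2.9886, -0.2615)
θ=355°: |BD| = 2.0283
θ=355°: circle(B,6.00) ∩ circle(D,7.00): a=-2.1904, h=5.5859
θ=355°:   candidates: C₊=(0.0964,4.9954) cross=11.330; C₋=(1.5365,-6.0831) cross=-11.330
θ=355°:   branch - wants cross < 0 → take C=(1.5365,-6.0831) (cross=-11.330)
θ=355°: ex = (C−B)/|BC| = (-0.2420,-0.9703); ey = (0.9703,-0.2420)
θ=355°: P = B + 1.21·ex + -3.07·ey = (-0.2830,-0.6925)

θ=106°: -3.98 1.91
θ=114°: -4.29 1.52
θ=355°: -0.28 -0.69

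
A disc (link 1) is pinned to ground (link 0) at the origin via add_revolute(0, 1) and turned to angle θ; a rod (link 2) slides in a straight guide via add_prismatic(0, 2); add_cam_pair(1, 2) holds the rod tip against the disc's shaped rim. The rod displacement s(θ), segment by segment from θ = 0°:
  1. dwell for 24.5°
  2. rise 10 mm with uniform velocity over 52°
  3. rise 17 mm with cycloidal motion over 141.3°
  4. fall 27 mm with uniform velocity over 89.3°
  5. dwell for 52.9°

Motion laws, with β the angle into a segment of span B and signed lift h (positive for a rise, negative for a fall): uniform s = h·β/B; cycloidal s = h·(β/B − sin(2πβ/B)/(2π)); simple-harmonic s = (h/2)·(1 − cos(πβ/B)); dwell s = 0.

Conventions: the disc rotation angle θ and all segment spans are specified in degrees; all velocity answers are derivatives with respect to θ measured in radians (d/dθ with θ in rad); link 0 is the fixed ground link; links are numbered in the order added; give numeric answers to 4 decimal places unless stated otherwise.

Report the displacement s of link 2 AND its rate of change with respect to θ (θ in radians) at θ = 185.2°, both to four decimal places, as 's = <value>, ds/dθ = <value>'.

segment 1 (0° to 24.5°, dwell): s unchanged at 0.0000
segment 2 (24.5° to 76.5°, uniform, h = 10) is passed completely: s = 0.0000 + (10) = 10.0000
θ = 185.2° falls in segment 3 (76.5° to 217.8°, cycloidal, h = 17): β = 185.2 − 76.5 = 108.7°, B = 141.3°; Δs = 17·(0.7693 − sin(2π·0.7693)/(2π)) = 15.7636; s = 10.0000 + 15.7636 = 25.7636
velocity in seg [76.5°–217.8°] (cycloidal), θ in radians: β = 108.7° = 1.8972 rad, B = 141.3° = 2.4662 rad; ds/dθ = (h/B)(1 − cos(2πβ/B)) = (17/2.4662)(1 − cos(2π·0.7693)) = 6.060095 mm/rad

s = 25.7636, ds/dθ = 6.0601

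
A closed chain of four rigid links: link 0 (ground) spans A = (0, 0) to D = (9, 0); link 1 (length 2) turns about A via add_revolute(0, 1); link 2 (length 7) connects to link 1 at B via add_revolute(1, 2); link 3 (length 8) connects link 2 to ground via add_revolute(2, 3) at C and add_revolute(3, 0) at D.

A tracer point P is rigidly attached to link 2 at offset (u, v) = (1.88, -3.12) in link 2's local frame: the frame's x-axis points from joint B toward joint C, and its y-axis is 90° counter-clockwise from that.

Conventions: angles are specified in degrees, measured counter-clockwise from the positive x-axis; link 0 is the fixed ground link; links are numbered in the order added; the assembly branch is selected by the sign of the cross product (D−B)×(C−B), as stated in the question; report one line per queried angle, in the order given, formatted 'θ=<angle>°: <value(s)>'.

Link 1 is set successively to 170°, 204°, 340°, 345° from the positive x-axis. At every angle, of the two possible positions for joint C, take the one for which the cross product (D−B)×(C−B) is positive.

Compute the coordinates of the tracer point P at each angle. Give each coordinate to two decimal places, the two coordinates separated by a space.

A=(0,0), D=(9.00,0)
θ=170°: B = A + 2.00·(cos170°, sin170°) = (-1.9696, 0.3473)
θ=170°: |BD| = 10.9751
θ=170°: circle(B,7.00) ∩ circle(D,8.00): a=4.8042, h=5.0911
θ=170°:   candidates: C₊=(2.9933,5.2839) cross=55.876; C₋=(2.6711,-4.8933) cross=-55.876
θ=170°:   branch + wants cross > 0 → take C=(2.9933,5.2839) (cross=55.876)
θ=170°: ex = (C−B)/|BC| = (0.7090,0.7052); ey = (-0.7052,0.7090)
θ=170°: P = B + 1.88·ex + -3.12·ey = (1.5636,-0.5389)
θ=204°: B = A + 2.00·(cos204°, sin204°) = (-1.8271, -0.8135)
θ=204°: |BD| = 10.8576
θ=204°: circle(B,7.00) ∩ circle(D,8.00): a=4.7380, h=5.1528
θ=204°:   candidates: C₊=(2.5116,4.6798) cross=55.947; C₋=(3.2837,-5.5968) cross=-55.947
θ=204°:   branch + wants cross > 0 → take C=(2.5116,4.6798) (cross=55.947)
θ=204°: ex = (C−B)/|BC| = (0.6198,0.7848); ey = (-0.7848,0.6198)
θ=204°: P = B + 1.88·ex + -3.12·ey = (1.7866,-1.2719)
θ=340°: B = A + 2.00·(cos340°, sin340°) = (1.8794, -0.6840)
θ=340°: |BD| = 7.1534
θ=340°: circle(B,7.00) ∩ circle(D,8.00): a=2.5282, h=6.5275
θ=340°:   candidates: C₊=(3.7719,6.0553) cross=46.694; C₋=(5.0202,-6.9398) cross=-46.694
θ=340°:   branch + wants cross > 0 → take C=(3.7719,6.0553) (cross=46.694)
θ=340°: ex = (C−B)/|BC| = (0.2704,0.9628); ey = (-0.9628,0.2704)
θ=340°: P = B + 1.88·ex + -3.12·ey = (5.3915,0.2824)
θ=345°: B = A + 2.00·(cos345°, sin345°) = (1.9319, -0.5176)
θ=345°: |BD| = 7.0871
θ=345°: circle(B,7.00) ∩ circle(D,8.00): a=2.4853, h=6.5440
θ=345°:   candidates: C₊=(3.9325,6.1904) cross=46.378; C₋=(4.8885,-6.8626) cross=-46.378
θ=345°:   branch + wants cross > 0 → take C=(3.9325,6.1904) (cross=46.378)
θ=345°: ex = (C−B)/|BC| = (0.2858,0.9583); ey = (-0.9583,0.2858)
θ=345°: P = B + 1.88·ex + -3.12·ey = (5.4590,0.3922)

θ=170°: 1.56 -0.54
θ=204°: 1.79 -1.27
θ=340°: 5.39 0.28
θ=345°: 5.46 0.39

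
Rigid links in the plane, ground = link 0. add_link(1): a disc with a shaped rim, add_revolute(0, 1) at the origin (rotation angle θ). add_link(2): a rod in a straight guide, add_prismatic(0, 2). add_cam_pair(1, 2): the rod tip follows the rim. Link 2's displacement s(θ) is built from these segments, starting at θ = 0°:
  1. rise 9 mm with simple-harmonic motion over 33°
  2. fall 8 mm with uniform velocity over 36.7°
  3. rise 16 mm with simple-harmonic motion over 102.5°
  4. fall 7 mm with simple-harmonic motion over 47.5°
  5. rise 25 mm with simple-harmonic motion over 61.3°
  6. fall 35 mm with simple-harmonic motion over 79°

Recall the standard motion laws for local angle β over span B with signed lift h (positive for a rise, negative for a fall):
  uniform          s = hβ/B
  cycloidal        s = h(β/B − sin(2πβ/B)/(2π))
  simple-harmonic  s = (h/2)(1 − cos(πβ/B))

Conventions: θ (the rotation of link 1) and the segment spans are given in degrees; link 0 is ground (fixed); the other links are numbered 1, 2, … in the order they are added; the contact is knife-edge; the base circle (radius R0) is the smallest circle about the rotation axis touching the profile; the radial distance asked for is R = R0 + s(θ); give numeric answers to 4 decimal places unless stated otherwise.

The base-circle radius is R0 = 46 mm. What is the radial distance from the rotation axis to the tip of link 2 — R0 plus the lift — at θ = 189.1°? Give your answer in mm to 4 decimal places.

segment 1 (0° to 33°, simple-harmonic, h = 9) is passed completely: s = 0.0000 + (9) = 9.0000
segment 2 (33° to 69.7°, uniform, h = -8) is passed completely: s = 9.0000 + (-8) = 1.0000
segment 3 (69.7° to 172.2°, simple-harmonic, h = 16) is passed completely: s = 1.0000 + (16) = 17.0000
θ = 189.1° falls in segment 4 (172.2° to 219.7°, simple-harmonic, h = -7): β = 189.1 − 172.2 = 16.9°, B = 47.5°; Δs = -7/2·(1 − cos(π·0.3558)) = -1.9680; s = 17.0000 − 1.9680 = 15.0320
R = R0 + s = 46 + 15.0320 = 61.0320

61.0320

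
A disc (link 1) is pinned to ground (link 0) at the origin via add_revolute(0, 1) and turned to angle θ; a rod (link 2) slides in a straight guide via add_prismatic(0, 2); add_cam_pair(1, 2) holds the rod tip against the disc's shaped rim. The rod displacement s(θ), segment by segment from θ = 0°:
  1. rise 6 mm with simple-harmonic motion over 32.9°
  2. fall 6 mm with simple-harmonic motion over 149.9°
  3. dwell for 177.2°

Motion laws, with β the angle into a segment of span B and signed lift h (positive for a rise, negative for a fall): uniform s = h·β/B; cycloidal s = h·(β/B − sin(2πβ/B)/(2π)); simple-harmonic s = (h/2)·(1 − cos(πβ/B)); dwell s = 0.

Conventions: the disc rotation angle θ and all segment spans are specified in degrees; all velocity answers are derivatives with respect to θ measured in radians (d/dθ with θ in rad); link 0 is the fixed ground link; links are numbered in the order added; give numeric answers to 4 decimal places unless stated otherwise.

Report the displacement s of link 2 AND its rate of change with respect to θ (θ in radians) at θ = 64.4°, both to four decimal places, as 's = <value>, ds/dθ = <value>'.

segment 1 (0° to 32.9°, simple-harmonic, h = 6) is passed completely: s = 0.0000 + (6) = 6.0000
θ = 64.4° falls in segment 2 (32.9° to 182.8°, simple-harmonic, h = -6): β = 64.4 − 32.9 = 31.5°, B = 149.9°; Δs = -6/2·(1 − cos(π·0.2101)) = -0.6303; s = 6.0000 − 0.6303 = 5.3697
velocity in seg [32.9°–182.8°] (simple-harmonic), θ in radians: β = 31.5° = 0.5498 rad, B = 149.9° = 2.6162 rad; ds/dθ = (πh/(2B)) sin(πβ/B) = (π·(-6)/(2·2.6162)) sin(π·0.2101) = -2.209190 mm/rad

s = 5.3697, ds/dθ = -2.2092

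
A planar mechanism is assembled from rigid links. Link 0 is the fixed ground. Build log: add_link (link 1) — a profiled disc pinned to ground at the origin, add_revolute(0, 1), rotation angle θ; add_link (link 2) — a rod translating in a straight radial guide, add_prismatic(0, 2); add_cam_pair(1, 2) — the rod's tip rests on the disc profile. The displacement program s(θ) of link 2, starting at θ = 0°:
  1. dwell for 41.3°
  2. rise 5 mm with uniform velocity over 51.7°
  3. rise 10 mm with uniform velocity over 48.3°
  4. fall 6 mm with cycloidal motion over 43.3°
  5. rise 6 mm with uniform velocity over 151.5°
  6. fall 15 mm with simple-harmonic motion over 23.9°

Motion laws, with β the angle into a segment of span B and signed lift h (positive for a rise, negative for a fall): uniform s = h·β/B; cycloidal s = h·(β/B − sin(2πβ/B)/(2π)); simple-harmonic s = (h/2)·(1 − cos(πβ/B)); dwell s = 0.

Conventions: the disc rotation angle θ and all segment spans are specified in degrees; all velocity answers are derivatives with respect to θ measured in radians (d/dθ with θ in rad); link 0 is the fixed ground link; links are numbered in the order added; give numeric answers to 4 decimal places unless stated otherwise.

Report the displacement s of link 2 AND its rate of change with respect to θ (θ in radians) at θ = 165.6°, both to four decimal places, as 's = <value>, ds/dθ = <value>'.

seg 1 [0°–41.3°] dwell: s stays 0.0000
seg 2 [41.3°–93°] uniform, h=5: full span → s += 5 → s = 5.0000
seg 3 [93°–141.3°] uniform, h=10: full span → s += 10 → s = 15.0000
seg 4 [141.3°–184.6°] cycloidal, h=-6: θ=165.6° here. β=24.3, B=43.3. -6·(0.5612 − sin(2π·0.5612)/(2π)) = -3.7254 → s = 11.2746
velocity in seg [141.3°–184.6°] (cycloidal), θ in radians: β = 24.3° = 0.4241 rad, B = 43.3° = 0.7557 rad; ds/dθ = (h/B)(1 − cos(2πβ/B)) = ((-6)/0.7557)(1 − cos(2π·0.5612)) = -15.298944 mm/rad

s = 11.2746, ds/dθ = -15.2989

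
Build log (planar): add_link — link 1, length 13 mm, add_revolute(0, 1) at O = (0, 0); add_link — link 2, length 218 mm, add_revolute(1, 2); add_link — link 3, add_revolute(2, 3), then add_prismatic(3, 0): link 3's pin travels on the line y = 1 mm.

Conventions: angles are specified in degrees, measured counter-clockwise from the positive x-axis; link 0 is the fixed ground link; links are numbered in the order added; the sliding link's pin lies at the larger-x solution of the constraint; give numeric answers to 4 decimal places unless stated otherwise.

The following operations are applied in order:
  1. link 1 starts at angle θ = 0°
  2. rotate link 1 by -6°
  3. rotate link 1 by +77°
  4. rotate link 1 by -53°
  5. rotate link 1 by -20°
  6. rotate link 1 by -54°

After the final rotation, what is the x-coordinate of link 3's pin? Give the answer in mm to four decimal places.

geometry: r = 13 mm, L = 218 mm, e = 1 mm; θ starts at 0°
rotate link 1 by -6°: θ ← 0° -6° = -6°
rotate link 1 by +77°: θ ← -6° +77° = 71°
rotate link 1 by -53°: θ ← 71° -53° = 18°
rotate link 1 by -20°: θ ← 18° -20° = -2°
rotate link 1 by -54°: θ ← -2° -54° = -56°
crank pin P = (r cos θ, r sin θ) = (7.269508, -10.777488)
h = r sin θ − e = -10.777488 − 1 = -11.777488
x = r cos θ + √(L² − h²) = 7.269508 + 217.681627 = 224.951135

224.9511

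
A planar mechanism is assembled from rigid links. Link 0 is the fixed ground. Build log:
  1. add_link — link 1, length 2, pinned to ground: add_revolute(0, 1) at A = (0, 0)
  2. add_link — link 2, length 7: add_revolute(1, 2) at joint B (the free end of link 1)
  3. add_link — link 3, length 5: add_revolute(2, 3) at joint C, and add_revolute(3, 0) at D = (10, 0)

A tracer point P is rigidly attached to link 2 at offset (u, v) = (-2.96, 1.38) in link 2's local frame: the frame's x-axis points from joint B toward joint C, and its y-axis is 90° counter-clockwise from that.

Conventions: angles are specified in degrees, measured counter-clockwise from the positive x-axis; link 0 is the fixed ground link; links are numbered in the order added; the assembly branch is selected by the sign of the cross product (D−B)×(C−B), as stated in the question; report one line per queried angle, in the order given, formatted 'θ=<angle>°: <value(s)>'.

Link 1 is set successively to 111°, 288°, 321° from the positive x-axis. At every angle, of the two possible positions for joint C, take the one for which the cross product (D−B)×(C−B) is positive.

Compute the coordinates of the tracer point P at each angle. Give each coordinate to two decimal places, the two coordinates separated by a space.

A=(0,0), D=(10.00,0)
θ=111°: B = A + 2.00·(cos111°, sin111°) = (-0.7167, 1.8672)
θ=111°: |BD| = 10.8782
θ=111°: circle(B,7.00) ∩ circle(D,5.00): a=6.5422, h=2.4899
θ=111°:   candidates: C₊=(6.1558,3.1972) cross=27.085; C₋=(5.3010,-1.7087) cross=-27.085
θ=111°:   branch + wants cross > 0 → take C=(6.1558,3.1972) (cross=27.085)
θ=111°: ex = (C−B)/|BC| = (0.9818,0.1900); ey = (-0.1900,0.9818)
θ=111°: P = B + -2.96·ex + 1.38·ey = (-3.8850,2.6596)
θ=288°: B = A + 2.00·(cos288°, sin288°) = (0.6180, -1.9021)
θ=288°: |BD| = 9.5728
θ=288°: circle(B,7.00) ∩ circle(D,5.00): a=6.0400, h=3.5382
θ=288°:   candidates: C₊=(5.8345,2.7657) cross=33.871; C₋=(7.2406,-4.1696) cross=-33.871
θ=288°:   branch + wants cross > 0 → take C=(5.8345,2.7657) (cross=33.871)
θ=288°: ex = (C−B)/|BC| = (0.7452,0.6668); ey = (-0.6668,0.7452)
θ=288°: P = B + -2.96·ex + 1.38·ey = (-2.5080,-2.8475)
θ=321°: B = A + 2.00·(cos321°, sin321°) = (1.5543, -1.2586)
θ=321°: |BD| = 8.5390
θ=321°: circle(B,7.00) ∩ circle(D,5.00): a=5.6748, h=4.0984
θ=321°:   candidates: C₊=(6.5630,3.6314) cross=34.996; C₋=(7.7712,-4.4758) cross=-34.996
θ=321°:   branch + wants cross > 0 → take C=(6.5630,3.6314) (cross=34.996)
θ=321°: ex = (C−B)/|BC| = (0.7155,0.6986); ey = (-0.6986,0.7155)
θ=321°: P = B + -2.96·ex + 1.38·ey = (-1.5277,-2.3390)

θ=111°: -3.89 2.66
θ=288°: -2.51 -2.85
θ=321°: -1.53 -2.34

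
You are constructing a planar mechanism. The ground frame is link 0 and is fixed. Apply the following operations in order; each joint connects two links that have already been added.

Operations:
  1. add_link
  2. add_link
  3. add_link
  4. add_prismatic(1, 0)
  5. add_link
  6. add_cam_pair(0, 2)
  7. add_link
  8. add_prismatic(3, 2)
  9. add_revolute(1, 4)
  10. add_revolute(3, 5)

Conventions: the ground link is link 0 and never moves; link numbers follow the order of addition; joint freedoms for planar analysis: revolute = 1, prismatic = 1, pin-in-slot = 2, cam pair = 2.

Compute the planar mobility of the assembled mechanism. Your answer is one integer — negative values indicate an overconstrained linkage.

(L,J1,J2)=(1,0,0); link0 fixed
link1: (2,0,0)
link2: (3,0,0)
link3: (4,0,0)
P 1-0 [J1]: (4,1,0)
link4: (5,1,0)
C 0-2 [J2]: (5,1,1)
link5: (6,1,1)
P 3-2 [J1]: (6,2,1)
R 1-4 [J1]: (6,3,1)
R 3-5 [J1]: (6,4,1)
Grübler: 3·5 − 2·4 − 1 = 6

M = 6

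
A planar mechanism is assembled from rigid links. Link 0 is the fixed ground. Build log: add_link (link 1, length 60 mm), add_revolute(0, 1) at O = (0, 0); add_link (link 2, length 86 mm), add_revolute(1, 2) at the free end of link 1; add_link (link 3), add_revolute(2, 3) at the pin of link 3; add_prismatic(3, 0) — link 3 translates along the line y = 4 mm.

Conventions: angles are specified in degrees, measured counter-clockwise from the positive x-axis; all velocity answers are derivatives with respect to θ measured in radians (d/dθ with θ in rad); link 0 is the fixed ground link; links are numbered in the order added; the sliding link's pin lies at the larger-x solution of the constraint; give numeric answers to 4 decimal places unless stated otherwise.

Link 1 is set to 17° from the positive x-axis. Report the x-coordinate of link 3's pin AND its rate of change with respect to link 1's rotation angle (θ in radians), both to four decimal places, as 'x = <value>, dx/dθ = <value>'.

geometry: r = 60 mm, L = 86 mm, e = 4 mm
crank pin P = (r cos θ, r sin θ) = (57.378285, 17.542302)
h = r sin θ − e = 17.542302 − 4 = 13.542302
x = r cos θ + √(L² − h²) = 57.378285 + 84.927063 = 142.305348
dx/dθ = −r sin θ − h·r cos θ/√(L² − h²) (θ in radians; h = 13.542302) = -26.691731

x = 142.3053, dx/dθ = -26.6917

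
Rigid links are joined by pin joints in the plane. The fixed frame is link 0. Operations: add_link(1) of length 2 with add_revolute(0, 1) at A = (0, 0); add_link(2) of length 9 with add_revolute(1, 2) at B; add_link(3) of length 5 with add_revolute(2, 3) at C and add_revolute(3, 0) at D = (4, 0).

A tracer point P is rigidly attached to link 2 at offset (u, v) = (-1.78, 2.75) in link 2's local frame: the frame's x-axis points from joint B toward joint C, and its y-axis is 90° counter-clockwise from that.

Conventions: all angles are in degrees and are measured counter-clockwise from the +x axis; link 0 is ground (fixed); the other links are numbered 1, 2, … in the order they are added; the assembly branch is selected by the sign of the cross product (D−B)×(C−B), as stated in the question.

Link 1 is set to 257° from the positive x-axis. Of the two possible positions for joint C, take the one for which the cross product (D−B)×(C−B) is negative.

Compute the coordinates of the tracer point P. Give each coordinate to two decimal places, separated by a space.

A=(0,0), D=(4.00,0)
B = A + 2.00·(cos257°, sin257°) = (-0.4499, -1.9487)
|BD| = 4.8579
circle(B,9.00) ∩ circle(D,5.00): a=8.1928, h=3.7254
  candidates: C₊=(5.5603,4.7503) cross=18.098; C₋=(8.5492,-2.0748) cross=-18.098
  branch - wants cross < 0 → take C=(8.5492,-2.0748) (cross=-18.098)
ex = (C−B)/|BC| = (0.9999,-0.0140); ey = (0.0140,0.9999)
P = B + -1.78·ex + 2.75·ey = (-2.1912,0.8259)

-2.19 0.83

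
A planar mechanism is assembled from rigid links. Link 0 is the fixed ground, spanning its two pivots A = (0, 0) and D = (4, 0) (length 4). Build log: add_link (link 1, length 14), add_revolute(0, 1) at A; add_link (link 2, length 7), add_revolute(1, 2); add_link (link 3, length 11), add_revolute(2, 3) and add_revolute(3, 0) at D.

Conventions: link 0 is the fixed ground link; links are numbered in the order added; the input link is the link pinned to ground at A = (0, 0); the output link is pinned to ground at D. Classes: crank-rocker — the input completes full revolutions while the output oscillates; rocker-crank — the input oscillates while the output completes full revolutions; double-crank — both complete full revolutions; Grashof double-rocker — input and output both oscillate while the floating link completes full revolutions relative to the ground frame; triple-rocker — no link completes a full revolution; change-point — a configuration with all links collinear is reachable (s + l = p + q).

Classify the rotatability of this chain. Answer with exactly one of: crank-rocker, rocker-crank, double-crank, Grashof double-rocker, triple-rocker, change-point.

lengths: ground=4, input=14, coupler=7, output=11
sorted: s=4 (shortest), l=14 (longest), p+q=18
s + l = 18 vs p + q = 18
s + l = p + q → change-point (collinear configuration reachable)

change-point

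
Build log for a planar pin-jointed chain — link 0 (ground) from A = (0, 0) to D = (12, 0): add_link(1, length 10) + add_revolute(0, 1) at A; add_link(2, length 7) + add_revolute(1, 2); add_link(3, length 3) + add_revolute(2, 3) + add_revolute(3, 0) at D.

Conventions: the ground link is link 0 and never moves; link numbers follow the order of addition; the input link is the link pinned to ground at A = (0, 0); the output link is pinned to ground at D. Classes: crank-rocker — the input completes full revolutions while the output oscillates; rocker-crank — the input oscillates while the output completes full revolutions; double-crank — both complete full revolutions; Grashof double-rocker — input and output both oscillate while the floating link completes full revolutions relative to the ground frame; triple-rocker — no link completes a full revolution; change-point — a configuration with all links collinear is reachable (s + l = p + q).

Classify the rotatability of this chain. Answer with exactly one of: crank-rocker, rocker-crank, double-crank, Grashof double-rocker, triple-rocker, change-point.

lengths: ground=12, input=10, coupler=7, output=3
sorted: s=3 (shortest), l=12 (longest), p+q=17
s + l = 15 vs p + q = 17
s + l < p + q (Grashof) with shortest = output link → rocker-crank

rocker-crank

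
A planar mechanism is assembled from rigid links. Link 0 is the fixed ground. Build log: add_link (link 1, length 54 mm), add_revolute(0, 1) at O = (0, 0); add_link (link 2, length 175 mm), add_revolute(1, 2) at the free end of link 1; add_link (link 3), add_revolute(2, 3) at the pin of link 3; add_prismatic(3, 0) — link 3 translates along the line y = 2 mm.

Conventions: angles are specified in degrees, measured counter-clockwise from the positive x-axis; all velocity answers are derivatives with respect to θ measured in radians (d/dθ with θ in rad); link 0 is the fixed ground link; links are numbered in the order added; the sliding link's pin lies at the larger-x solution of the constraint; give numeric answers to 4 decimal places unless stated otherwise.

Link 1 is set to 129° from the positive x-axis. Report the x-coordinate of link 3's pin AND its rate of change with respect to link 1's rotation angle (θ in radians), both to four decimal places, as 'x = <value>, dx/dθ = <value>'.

geometry: r = 54 mm, L = 175 mm, e = 2 mm
crank pin P = (r cos θ, r sin θ) = (-33.983301, 41.965882)
h = r sin θ − e = 41.965882 − 2 = 39.965882
x = r cos θ + √(L² − h²) = -33.983301 + 170.375257 = 136.391956
dx/dθ = −r sin θ − h·r cos θ/√(L² − h²) (θ in radians; h = 39.965882) = -33.994228

x = 136.3920, dx/dθ = -33.9942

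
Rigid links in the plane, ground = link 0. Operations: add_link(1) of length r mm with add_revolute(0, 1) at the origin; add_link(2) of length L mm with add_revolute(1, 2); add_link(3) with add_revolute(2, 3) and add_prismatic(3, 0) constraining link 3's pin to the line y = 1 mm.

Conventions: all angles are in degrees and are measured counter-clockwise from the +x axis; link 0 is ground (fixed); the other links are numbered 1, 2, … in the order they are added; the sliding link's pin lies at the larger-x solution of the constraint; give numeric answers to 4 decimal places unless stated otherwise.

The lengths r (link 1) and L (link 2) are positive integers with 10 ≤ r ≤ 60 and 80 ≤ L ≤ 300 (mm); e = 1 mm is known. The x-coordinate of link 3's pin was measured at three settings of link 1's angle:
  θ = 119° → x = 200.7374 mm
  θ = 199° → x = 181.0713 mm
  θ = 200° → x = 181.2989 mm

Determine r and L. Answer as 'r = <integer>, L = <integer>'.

constraint per measurement: (x − r cos θ)² + (r sin θ − e)² = L²
subtracting the θ₁ and θ₂ equations cancels the r² and L² terms:
r = (x₁² − x₂²) / (2[(x₁cos θ₁ + e sin θ₁) − (x₂cos θ₂ + e sin θ₂)]) = 49.9999 → r = 50
L² = (x₁ − r cos θ₁)² + (r sin θ₁ − e)² = 52440.9841 → L = 229.0000 → L = 229
check at θ₃=200°: x = 181.2989 (printed 181.2989) ✓

r = 50, L = 229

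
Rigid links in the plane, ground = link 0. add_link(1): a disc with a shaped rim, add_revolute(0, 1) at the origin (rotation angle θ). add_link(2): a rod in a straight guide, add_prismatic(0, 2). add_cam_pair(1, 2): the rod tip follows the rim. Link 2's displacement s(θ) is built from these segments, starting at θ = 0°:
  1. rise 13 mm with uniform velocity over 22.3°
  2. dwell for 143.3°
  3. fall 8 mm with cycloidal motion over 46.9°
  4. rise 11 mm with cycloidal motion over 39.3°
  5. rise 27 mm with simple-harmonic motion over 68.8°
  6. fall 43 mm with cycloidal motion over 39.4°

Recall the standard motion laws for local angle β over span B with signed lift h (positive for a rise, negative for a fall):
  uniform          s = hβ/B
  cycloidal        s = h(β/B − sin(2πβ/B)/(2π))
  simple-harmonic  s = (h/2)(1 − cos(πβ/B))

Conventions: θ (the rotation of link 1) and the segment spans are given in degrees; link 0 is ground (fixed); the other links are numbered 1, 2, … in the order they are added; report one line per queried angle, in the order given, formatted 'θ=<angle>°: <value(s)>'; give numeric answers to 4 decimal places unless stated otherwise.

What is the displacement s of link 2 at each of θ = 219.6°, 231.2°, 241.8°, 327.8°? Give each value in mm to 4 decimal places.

segment 1 (0° to 22.3°, uniform, h = 13) is passed completely: s = 0.0000 + (13) = 13.0000
segment 2 (22.3° to 165.6°, dwell): s unchanged at 13.0000
segment 3 (165.6° to 212.5°, cycloidal, h = -8) is passed completely: s = 13.0000 + (-8) = 5.0000
θ = 219.6° falls in segment 4 (212.5° to 251.8°, cycloidal, h = 11): β = 219.6 − 212.5 = 7.1°, B = 39.3°; Δs = 11·(0.1807 − sin(2π·0.1807)/(2π)) = 0.4001; s = 5.0000 + 0.4001 = 5.4001
θ = 231.2° falls in segment 4 (212.5° to 251.8°, cycloidal, h = 11): β = 231.2 − 212.5 = 18.7°, B = 39.3°; Δs = 11·(0.4758 − sin(2π·0.4758)/(2π)) = 4.9692; s = 5.0000 + 4.9692 = 9.9692
θ = 241.8° falls in segment 4 (212.5° to 251.8°, cycloidal, h = 11): β = 241.8 − 212.5 = 29.3°, B = 39.3°; Δs = 11·(0.7455 − sin(2π·0.7455)/(2π)) = 9.9510; s = 5.0000 + 9.9510 = 14.9510
segment 4 (212.5° to 251.8°, cycloidal, h = 11) is passed completely: s = 5.0000 + (11) = 16.0000
segment 5 (251.8° to 320.6°, simple-harmonic, h = 27) is passed completely: s = 16.0000 + (27) = 43.0000
θ = 327.8° falls in segment 6 (320.6° to 360°, cycloidal, h = -43): β = 327.8 − 320.6 = 7.2°, B = 39.4°; Δs = -43·(0.1827 − sin(2π·0.1827)/(2π)) = -1.6163; s = 43.0000 − 1.6163 = 41.3837

θ=219.6°: 5.4001
θ=231.2°: 9.9692
θ=241.8°: 14.9510
θ=327.8°: 41.3837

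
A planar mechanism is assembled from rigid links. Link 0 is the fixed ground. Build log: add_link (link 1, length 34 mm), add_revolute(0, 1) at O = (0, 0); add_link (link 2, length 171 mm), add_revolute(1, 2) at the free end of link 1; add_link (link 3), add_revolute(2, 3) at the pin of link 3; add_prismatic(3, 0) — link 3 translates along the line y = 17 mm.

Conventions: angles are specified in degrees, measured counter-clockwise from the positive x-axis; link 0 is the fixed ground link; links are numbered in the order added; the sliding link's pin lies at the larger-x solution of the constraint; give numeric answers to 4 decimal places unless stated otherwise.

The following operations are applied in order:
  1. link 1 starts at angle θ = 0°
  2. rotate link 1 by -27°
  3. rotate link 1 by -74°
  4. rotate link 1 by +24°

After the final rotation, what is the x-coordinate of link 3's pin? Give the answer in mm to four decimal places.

geometry: r = 34 mm, L = 171 mm, e = 17 mm; θ starts at 0°
rotate link 1 by -27°: θ ← 0° -27° = -27°
rotate link 1 by -74°: θ ← -27° -74° = -101°
rotate link 1 by +24°: θ ← -101° +24° = -77°
crank pin P = (r cos θ, r sin θ) = (7.648336, -33.128582)
h = r sin θ − e = -33.128582 − 17 = -50.128582
x = r cos θ + √(L² − h²) = 7.648336 + 163.487386 = 171.135721

171.1357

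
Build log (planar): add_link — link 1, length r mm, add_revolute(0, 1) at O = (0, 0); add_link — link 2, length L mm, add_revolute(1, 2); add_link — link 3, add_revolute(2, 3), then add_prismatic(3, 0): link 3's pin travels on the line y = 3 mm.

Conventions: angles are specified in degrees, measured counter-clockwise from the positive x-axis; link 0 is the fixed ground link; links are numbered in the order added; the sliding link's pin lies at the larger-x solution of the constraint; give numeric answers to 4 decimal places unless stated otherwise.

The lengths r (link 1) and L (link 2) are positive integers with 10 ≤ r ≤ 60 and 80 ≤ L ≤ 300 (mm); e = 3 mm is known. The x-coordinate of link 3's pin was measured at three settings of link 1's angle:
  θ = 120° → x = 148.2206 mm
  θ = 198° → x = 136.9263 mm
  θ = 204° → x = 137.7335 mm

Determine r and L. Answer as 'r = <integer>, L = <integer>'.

constraint per measurement: (x − r cos θ)² + (r sin θ − e)² = L²
subtracting the θ₁ and θ₂ equations cancels the r² and L² terms:
r = (x₁² − x₂²) / (2[(x₁cos θ₁ + e sin θ₁) − (x₂cos θ₂ + e sin θ₂)]) = 27.0000 → r = 27
L² = (x₁ − r cos θ₁)² + (r sin θ₁ − e)² = 26569.0063 → L = 163.0000 → L = 163
check at θ₃=204°: x = 137.7335 (printed 137.7335) ✓

r = 27, L = 163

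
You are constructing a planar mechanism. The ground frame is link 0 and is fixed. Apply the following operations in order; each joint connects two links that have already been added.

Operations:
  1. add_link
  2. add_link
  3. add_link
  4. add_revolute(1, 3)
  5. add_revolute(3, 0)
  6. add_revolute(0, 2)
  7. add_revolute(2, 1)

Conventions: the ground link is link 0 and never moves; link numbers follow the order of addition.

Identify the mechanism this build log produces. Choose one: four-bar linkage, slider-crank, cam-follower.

links: 4 (incl. ground); joints: 4 revolute, 0 prismatic, 0 higher (cam) pair, forming one closed loop
4 links in a single 4R loop → four-bar linkage

four-bar linkage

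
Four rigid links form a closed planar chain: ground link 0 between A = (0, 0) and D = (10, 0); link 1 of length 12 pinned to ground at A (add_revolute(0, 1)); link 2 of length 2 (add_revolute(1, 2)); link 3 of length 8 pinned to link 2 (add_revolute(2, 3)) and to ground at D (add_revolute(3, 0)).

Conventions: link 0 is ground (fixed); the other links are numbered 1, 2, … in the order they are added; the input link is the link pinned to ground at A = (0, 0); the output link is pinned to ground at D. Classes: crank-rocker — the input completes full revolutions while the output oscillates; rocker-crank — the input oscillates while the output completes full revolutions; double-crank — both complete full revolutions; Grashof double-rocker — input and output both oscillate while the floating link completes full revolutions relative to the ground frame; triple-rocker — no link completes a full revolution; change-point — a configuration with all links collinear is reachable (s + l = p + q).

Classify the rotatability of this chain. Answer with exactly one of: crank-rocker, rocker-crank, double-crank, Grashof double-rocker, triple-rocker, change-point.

lengths: ground=10, input=12, coupler=2, output=8
sorted: s=2 (shortest), l=12 (longest), p+q=18
s + l = 14 vs p + q = 18
s + l < p + q (Grashof) with shortest = coupler link → Grashof double-rocker

Grashof double-rocker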